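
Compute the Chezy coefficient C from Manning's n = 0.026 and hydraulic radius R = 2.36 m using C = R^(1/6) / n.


The Chezy coefficient relates to Manning's n through C = R^(1/6) / n.
R^(1/6) = 2.36^(1/6) = 1.153857.
C = 1.153857 / 0.026 = 44.38 m^(1/2)/s.

44.38


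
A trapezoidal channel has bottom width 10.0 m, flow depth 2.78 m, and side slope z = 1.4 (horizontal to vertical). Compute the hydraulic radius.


For a trapezoidal section with side slope z:
A = (b + z*y)*y = (10.0 + 1.4*2.78)*2.78 = 38.62 m^2.
P = b + 2*y*sqrt(1 + z^2) = 10.0 + 2*2.78*sqrt(1 + 1.4^2) = 19.566 m.
R = A/P = 38.62 / 19.566 = 1.9738 m.

1.9738


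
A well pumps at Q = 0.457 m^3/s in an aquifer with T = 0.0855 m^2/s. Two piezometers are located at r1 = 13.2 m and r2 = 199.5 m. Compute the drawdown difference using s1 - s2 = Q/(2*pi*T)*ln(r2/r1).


Thiem equation: s1 - s2 = Q/(2*pi*T) * ln(r2/r1).
ln(r2/r1) = ln(199.5/13.2) = 2.7156.
Q/(2*pi*T) = 0.457 / (2*pi*0.0855) = 0.457 / 0.5372 = 0.8507.
s1 - s2 = 0.8507 * 2.7156 = 2.3101 m.

2.3101


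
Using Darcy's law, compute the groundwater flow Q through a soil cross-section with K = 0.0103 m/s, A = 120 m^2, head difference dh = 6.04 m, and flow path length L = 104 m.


Darcy's law: Q = K * A * i, where i = dh/L.
Hydraulic gradient i = 6.04 / 104 = 0.058077.
Q = 0.0103 * 120 * 0.058077
  = 0.0718 m^3/s.

0.0718


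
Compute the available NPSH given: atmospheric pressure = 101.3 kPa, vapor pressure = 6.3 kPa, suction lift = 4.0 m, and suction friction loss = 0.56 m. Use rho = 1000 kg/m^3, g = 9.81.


NPSHa = p_atm/(rho*g) - z_s - hf_s - p_vap/(rho*g).
p_atm/(rho*g) = 101.3*1000 / (1000*9.81) = 10.326 m.
p_vap/(rho*g) = 6.3*1000 / (1000*9.81) = 0.642 m.
NPSHa = 10.326 - 4.0 - 0.56 - 0.642
      = 5.12 m.

5.12


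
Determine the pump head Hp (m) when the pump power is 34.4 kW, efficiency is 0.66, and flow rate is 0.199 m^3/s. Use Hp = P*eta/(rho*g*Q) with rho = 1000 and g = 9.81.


Pump head formula: Hp = P * eta / (rho * g * Q).
Numerator: P * eta = 34.4 * 1000 * 0.66 = 22704.0 W.
Denominator: rho * g * Q = 1000 * 9.81 * 0.199 = 1952.19.
Hp = 22704.0 / 1952.19 = 11.63 m.

11.63


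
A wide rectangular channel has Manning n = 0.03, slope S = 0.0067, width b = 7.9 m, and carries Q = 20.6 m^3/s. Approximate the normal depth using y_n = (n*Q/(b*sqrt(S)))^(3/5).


We use the wide-channel approximation y_n = (n*Q/(b*sqrt(S)))^(3/5).
sqrt(S) = sqrt(0.0067) = 0.081854.
Numerator: n*Q = 0.03 * 20.6 = 0.618.
Denominator: b*sqrt(S) = 7.9 * 0.081854 = 0.646647.
arg = 0.9557.
y_n = 0.9557^(3/5) = 0.9732 m.

0.9732


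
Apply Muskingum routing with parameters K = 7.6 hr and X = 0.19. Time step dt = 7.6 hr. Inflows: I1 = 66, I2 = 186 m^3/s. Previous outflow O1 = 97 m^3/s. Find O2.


Muskingum coefficients:
denom = 2*K*(1-X) + dt = 2*7.6*(1-0.19) + 7.6 = 19.912.
C0 = (dt - 2*K*X)/denom = (7.6 - 2*7.6*0.19)/19.912 = 0.2366.
C1 = (dt + 2*K*X)/denom = (7.6 + 2*7.6*0.19)/19.912 = 0.5267.
C2 = (2*K*(1-X) - dt)/denom = 0.2366.
O2 = C0*I2 + C1*I1 + C2*O1
   = 0.2366*186 + 0.5267*66 + 0.2366*97
   = 101.73 m^3/s.

101.73


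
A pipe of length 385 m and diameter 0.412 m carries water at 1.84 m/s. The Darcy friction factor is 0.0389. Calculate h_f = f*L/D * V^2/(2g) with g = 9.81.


Darcy-Weisbach equation: h_f = f * (L/D) * V^2/(2g).
f * L/D = 0.0389 * 385/0.412 = 36.3507.
V^2/(2g) = 1.84^2 / (2*9.81) = 3.3856 / 19.62 = 0.1726 m.
h_f = 36.3507 * 0.1726 = 6.273 m.

6.273


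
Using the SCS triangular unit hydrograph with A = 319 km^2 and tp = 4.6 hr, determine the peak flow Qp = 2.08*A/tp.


SCS formula: Qp = 2.08 * A / tp.
Qp = 2.08 * 319 / 4.6
   = 663.52 / 4.6
   = 144.24 m^3/s per cm.

144.24


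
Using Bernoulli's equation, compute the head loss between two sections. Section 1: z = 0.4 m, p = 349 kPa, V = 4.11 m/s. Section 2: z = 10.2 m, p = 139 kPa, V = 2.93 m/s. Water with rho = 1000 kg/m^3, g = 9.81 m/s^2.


Total head at each section: H = z + p/(rho*g) + V^2/(2g).
H1 = 0.4 + 349*1000/(1000*9.81) + 4.11^2/(2*9.81)
   = 0.4 + 35.576 + 0.861
   = 36.837 m.
H2 = 10.2 + 139*1000/(1000*9.81) + 2.93^2/(2*9.81)
   = 10.2 + 14.169 + 0.4376
   = 24.807 m.
h_L = H1 - H2 = 36.837 - 24.807 = 12.03 m.

12.03


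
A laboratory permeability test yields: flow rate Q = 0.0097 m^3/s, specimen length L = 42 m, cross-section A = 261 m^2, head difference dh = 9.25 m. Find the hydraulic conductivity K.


From K = Q*L / (A*dh):
Numerator: Q*L = 0.0097 * 42 = 0.4074.
Denominator: A*dh = 261 * 9.25 = 2414.25.
K = 0.4074 / 2414.25 = 0.000169 m/s.

0.000169


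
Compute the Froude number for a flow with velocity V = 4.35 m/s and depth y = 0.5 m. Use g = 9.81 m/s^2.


The Froude number is defined as Fr = V / sqrt(g*y).
g*y = 9.81 * 0.5 = 4.905.
sqrt(g*y) = sqrt(4.905) = 2.2147.
Fr = 4.35 / 2.2147 = 1.9641.

1.9641


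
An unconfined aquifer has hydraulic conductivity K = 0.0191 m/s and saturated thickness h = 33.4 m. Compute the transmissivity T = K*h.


Transmissivity is defined as T = K * h.
T = 0.0191 * 33.4
  = 0.6379 m^2/s.

0.6379


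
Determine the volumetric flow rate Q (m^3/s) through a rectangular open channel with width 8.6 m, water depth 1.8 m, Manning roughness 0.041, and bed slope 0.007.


For a rectangular channel, the cross-sectional area A = b * y = 8.6 * 1.8 = 15.48 m^2.
The wetted perimeter P = b + 2y = 8.6 + 2*1.8 = 12.2 m.
Hydraulic radius R = A/P = 15.48/12.2 = 1.2689 m.
Velocity V = (1/n)*R^(2/3)*S^(1/2) = (1/0.041)*1.2689^(2/3)*0.007^(1/2) = 2.3917 m/s.
Discharge Q = A * V = 15.48 * 2.3917 = 37.023 m^3/s.

37.023


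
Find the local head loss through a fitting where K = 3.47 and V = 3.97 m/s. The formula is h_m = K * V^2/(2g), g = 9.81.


Minor loss formula: h_m = K * V^2/(2g).
V^2 = 3.97^2 = 15.7609.
V^2/(2g) = 15.7609 / 19.62 = 0.8033 m.
h_m = 3.47 * 0.8033 = 2.7875 m.

2.7875


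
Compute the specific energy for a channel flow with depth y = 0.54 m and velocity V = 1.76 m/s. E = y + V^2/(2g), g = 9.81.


Specific energy E = y + V^2/(2g).
Velocity head = V^2/(2g) = 1.76^2 / (2*9.81) = 3.0976 / 19.62 = 0.1579 m.
E = 0.54 + 0.1579 = 0.6979 m.

0.6979


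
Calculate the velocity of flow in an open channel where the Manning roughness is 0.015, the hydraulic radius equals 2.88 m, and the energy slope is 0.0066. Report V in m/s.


Manning's equation gives V = (1/n) * R^(2/3) * S^(1/2).
First, compute R^(2/3) = 2.88^(2/3) = 2.0242.
Next, S^(1/2) = 0.0066^(1/2) = 0.08124.
Then 1/n = 1/0.015 = 66.67.
V = 66.67 * 2.0242 * 0.08124 = 10.9633 m/s.

10.9633


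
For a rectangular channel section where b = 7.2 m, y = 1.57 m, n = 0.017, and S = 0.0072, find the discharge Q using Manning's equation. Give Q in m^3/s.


For a rectangular channel, the cross-sectional area A = b * y = 7.2 * 1.57 = 11.3 m^2.
The wetted perimeter P = b + 2y = 7.2 + 2*1.57 = 10.34 m.
Hydraulic radius R = A/P = 11.3/10.34 = 1.0932 m.
Velocity V = (1/n)*R^(2/3)*S^(1/2) = (1/0.017)*1.0932^(2/3)*0.0072^(1/2) = 5.2969 m/s.
Discharge Q = A * V = 11.3 * 5.2969 = 59.877 m^3/s.

59.877


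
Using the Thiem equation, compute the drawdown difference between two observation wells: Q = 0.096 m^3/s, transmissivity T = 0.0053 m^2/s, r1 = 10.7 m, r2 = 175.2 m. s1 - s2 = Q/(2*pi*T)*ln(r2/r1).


Thiem equation: s1 - s2 = Q/(2*pi*T) * ln(r2/r1).
ln(r2/r1) = ln(175.2/10.7) = 2.7957.
Q/(2*pi*T) = 0.096 / (2*pi*0.0053) = 0.096 / 0.0333 = 2.8828.
s1 - s2 = 2.8828 * 2.7957 = 8.0594 m.

8.0594


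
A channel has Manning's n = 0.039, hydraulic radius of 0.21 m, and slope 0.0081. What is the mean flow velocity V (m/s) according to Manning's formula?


Manning's equation gives V = (1/n) * R^(2/3) * S^(1/2).
First, compute R^(2/3) = 0.21^(2/3) = 0.3533.
Next, S^(1/2) = 0.0081^(1/2) = 0.09.
Then 1/n = 1/0.039 = 25.64.
V = 25.64 * 0.3533 * 0.09 = 0.8153 m/s.

0.8153


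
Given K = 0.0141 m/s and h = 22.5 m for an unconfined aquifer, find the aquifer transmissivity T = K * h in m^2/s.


Transmissivity is defined as T = K * h.
T = 0.0141 * 22.5
  = 0.3172 m^2/s.

0.3172


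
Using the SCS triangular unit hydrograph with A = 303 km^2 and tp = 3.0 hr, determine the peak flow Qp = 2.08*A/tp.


SCS formula: Qp = 2.08 * A / tp.
Qp = 2.08 * 303 / 3.0
   = 630.24 / 3.0
   = 210.08 m^3/s per cm.

210.08


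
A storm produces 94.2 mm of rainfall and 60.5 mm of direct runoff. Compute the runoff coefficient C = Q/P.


The runoff coefficient C = runoff depth / rainfall depth.
C = 60.5 / 94.2
  = 0.6423.

0.6423


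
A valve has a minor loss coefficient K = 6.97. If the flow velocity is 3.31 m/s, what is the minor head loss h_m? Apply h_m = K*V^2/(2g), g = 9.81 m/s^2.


Minor loss formula: h_m = K * V^2/(2g).
V^2 = 3.31^2 = 10.9561.
V^2/(2g) = 10.9561 / 19.62 = 0.5584 m.
h_m = 6.97 * 0.5584 = 3.8922 m.

3.8922


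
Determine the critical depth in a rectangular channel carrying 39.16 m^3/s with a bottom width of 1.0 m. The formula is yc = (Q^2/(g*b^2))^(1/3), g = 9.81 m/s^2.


Using yc = (Q^2 / (g * b^2))^(1/3):
Q^2 = 39.16^2 = 1533.51.
g * b^2 = 9.81 * 1.0^2 = 9.81 * 1.0 = 9.81.
Q^2 / (g*b^2) = 1533.51 / 9.81 = 156.3211.
yc = 156.3211^(1/3) = 5.3869 m.

5.3869


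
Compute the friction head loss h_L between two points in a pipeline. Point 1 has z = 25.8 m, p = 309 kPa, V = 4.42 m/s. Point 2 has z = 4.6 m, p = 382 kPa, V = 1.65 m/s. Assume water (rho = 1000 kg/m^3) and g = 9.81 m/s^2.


Total head at each section: H = z + p/(rho*g) + V^2/(2g).
H1 = 25.8 + 309*1000/(1000*9.81) + 4.42^2/(2*9.81)
   = 25.8 + 31.498 + 0.9957
   = 58.294 m.
H2 = 4.6 + 382*1000/(1000*9.81) + 1.65^2/(2*9.81)
   = 4.6 + 38.94 + 0.1388
   = 43.679 m.
h_L = H1 - H2 = 58.294 - 43.679 = 14.616 m.

14.616


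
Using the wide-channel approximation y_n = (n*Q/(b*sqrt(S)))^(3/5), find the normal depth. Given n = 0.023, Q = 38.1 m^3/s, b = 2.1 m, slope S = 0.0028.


We use the wide-channel approximation y_n = (n*Q/(b*sqrt(S)))^(3/5).
sqrt(S) = sqrt(0.0028) = 0.052915.
Numerator: n*Q = 0.023 * 38.1 = 0.8763.
Denominator: b*sqrt(S) = 2.1 * 0.052915 = 0.111121.
arg = 7.886.
y_n = 7.886^(3/5) = 3.4523 m.

3.4523


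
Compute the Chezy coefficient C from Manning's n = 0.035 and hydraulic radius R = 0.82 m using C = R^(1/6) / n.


The Chezy coefficient relates to Manning's n through C = R^(1/6) / n.
R^(1/6) = 0.82^(1/6) = 0.967466.
C = 0.967466 / 0.035 = 27.64 m^(1/2)/s.

27.64


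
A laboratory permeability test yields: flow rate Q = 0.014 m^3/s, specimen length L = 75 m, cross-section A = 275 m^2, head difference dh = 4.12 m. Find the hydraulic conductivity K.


From K = Q*L / (A*dh):
Numerator: Q*L = 0.014 * 75 = 1.05.
Denominator: A*dh = 275 * 4.12 = 1133.0.
K = 1.05 / 1133.0 = 0.000927 m/s.

0.000927


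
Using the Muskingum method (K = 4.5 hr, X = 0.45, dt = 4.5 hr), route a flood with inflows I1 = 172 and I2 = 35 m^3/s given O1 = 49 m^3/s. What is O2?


Muskingum coefficients:
denom = 2*K*(1-X) + dt = 2*4.5*(1-0.45) + 4.5 = 9.45.
C0 = (dt - 2*K*X)/denom = (4.5 - 2*4.5*0.45)/9.45 = 0.0476.
C1 = (dt + 2*K*X)/denom = (4.5 + 2*4.5*0.45)/9.45 = 0.9048.
C2 = (2*K*(1-X) - dt)/denom = 0.0476.
O2 = C0*I2 + C1*I1 + C2*O1
   = 0.0476*35 + 0.9048*172 + 0.0476*49
   = 159.62 m^3/s.

159.62


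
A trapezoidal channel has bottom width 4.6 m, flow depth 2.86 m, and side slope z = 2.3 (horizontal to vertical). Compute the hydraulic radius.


For a trapezoidal section with side slope z:
A = (b + z*y)*y = (4.6 + 2.3*2.86)*2.86 = 31.969 m^2.
P = b + 2*y*sqrt(1 + z^2) = 4.6 + 2*2.86*sqrt(1 + 2.3^2) = 18.946 m.
R = A/P = 31.969 / 18.946 = 1.6874 m.

1.6874


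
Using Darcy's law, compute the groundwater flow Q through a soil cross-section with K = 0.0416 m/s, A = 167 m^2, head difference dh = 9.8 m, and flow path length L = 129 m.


Darcy's law: Q = K * A * i, where i = dh/L.
Hydraulic gradient i = 9.8 / 129 = 0.075969.
Q = 0.0416 * 167 * 0.075969
  = 0.5278 m^3/s.

0.5278


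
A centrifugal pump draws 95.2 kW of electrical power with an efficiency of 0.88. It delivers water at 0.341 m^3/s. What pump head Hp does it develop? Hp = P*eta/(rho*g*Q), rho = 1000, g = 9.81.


Pump head formula: Hp = P * eta / (rho * g * Q).
Numerator: P * eta = 95.2 * 1000 * 0.88 = 83776.0 W.
Denominator: rho * g * Q = 1000 * 9.81 * 0.341 = 3345.21.
Hp = 83776.0 / 3345.21 = 25.04 m.

25.04


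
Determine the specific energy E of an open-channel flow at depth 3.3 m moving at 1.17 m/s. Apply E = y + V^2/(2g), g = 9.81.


Specific energy E = y + V^2/(2g).
Velocity head = V^2/(2g) = 1.17^2 / (2*9.81) = 1.3689 / 19.62 = 0.0698 m.
E = 3.3 + 0.0698 = 3.3698 m.

3.3698


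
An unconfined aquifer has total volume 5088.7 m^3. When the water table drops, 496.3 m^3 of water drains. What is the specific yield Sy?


Specific yield Sy = Volume drained / Total volume.
Sy = 496.3 / 5088.7
   = 0.0975.

0.0975


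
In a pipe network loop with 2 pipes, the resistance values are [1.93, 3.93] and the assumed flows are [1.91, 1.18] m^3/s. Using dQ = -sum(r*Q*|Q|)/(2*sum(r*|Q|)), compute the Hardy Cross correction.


Numerator terms (r*Q*|Q|): 1.93*1.91*|1.91| = 7.0408; 3.93*1.18*|1.18| = 5.4721.
Sum of numerator = 12.513.
Denominator terms (r*|Q|): 1.93*|1.91| = 3.6863; 3.93*|1.18| = 4.6374.
2 * sum of denominator = 2 * 8.3237 = 16.6474.
dQ = -12.513 / 16.6474 = -0.7516 m^3/s.

-0.7516


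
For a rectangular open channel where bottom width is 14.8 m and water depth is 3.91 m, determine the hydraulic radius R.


For a rectangular section:
Flow area A = b * y = 14.8 * 3.91 = 57.87 m^2.
Wetted perimeter P = b + 2y = 14.8 + 2*3.91 = 22.62 m.
Hydraulic radius R = A/P = 57.87 / 22.62 = 2.5583 m.

2.5583


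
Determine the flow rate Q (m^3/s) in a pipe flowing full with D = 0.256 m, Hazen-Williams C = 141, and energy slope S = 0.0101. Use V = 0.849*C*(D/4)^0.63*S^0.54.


For a full circular pipe, R = D/4 = 0.256/4 = 0.064 m.
V = 0.849 * 141 * 0.064^0.63 * 0.0101^0.54
  = 0.849 * 141 * 0.176967 * 0.083625
  = 1.7716 m/s.
Pipe area A = pi*D^2/4 = pi*0.256^2/4 = 0.0515 m^2.
Q = A * V = 0.0515 * 1.7716 = 0.0912 m^3/s.

0.0912


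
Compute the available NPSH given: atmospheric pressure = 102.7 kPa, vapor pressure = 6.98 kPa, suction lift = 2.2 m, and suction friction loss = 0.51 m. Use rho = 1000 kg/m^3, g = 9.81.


NPSHa = p_atm/(rho*g) - z_s - hf_s - p_vap/(rho*g).
p_atm/(rho*g) = 102.7*1000 / (1000*9.81) = 10.469 m.
p_vap/(rho*g) = 6.98*1000 / (1000*9.81) = 0.712 m.
NPSHa = 10.469 - 2.2 - 0.51 - 0.712
      = 7.05 m.

7.05


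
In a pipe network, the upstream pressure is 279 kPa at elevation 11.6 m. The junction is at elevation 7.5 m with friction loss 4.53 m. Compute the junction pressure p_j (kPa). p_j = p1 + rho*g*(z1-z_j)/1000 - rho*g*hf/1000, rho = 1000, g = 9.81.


Junction pressure: p_j = p1 + rho*g*(z1 - z_j)/1000 - rho*g*hf/1000.
Elevation term = 1000*9.81*(11.6 - 7.5)/1000 = 40.221 kPa.
Friction term = 1000*9.81*4.53/1000 = 44.439 kPa.
p_j = 279 + 40.221 - 44.439 = 274.78 kPa.

274.78


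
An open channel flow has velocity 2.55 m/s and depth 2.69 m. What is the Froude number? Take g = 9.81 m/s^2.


The Froude number is defined as Fr = V / sqrt(g*y).
g*y = 9.81 * 2.69 = 26.3889.
sqrt(g*y) = sqrt(26.3889) = 5.137.
Fr = 2.55 / 5.137 = 0.4964.

0.4964


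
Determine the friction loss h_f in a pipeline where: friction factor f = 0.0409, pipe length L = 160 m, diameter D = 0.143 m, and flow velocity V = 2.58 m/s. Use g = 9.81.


Darcy-Weisbach equation: h_f = f * (L/D) * V^2/(2g).
f * L/D = 0.0409 * 160/0.143 = 45.7622.
V^2/(2g) = 2.58^2 / (2*9.81) = 6.6564 / 19.62 = 0.3393 m.
h_f = 45.7622 * 0.3393 = 15.526 m.

15.526


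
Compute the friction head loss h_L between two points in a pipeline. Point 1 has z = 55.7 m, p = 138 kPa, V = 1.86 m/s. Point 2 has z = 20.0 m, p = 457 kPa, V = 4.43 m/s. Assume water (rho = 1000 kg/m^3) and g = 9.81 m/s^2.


Total head at each section: H = z + p/(rho*g) + V^2/(2g).
H1 = 55.7 + 138*1000/(1000*9.81) + 1.86^2/(2*9.81)
   = 55.7 + 14.067 + 0.1763
   = 69.944 m.
H2 = 20.0 + 457*1000/(1000*9.81) + 4.43^2/(2*9.81)
   = 20.0 + 46.585 + 1.0002
   = 67.585 m.
h_L = H1 - H2 = 69.944 - 67.585 = 2.358 m.

2.358


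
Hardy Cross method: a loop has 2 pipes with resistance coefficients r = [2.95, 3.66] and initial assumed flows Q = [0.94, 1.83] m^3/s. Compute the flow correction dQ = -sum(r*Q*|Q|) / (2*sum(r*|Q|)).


Numerator terms (r*Q*|Q|): 2.95*0.94*|0.94| = 2.6066; 3.66*1.83*|1.83| = 12.257.
Sum of numerator = 14.8636.
Denominator terms (r*|Q|): 2.95*|0.94| = 2.773; 3.66*|1.83| = 6.6978.
2 * sum of denominator = 2 * 9.4708 = 18.9416.
dQ = -14.8636 / 18.9416 = -0.7847 m^3/s.

-0.7847


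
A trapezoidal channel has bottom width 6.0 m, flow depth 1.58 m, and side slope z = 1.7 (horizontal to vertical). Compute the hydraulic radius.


For a trapezoidal section with side slope z:
A = (b + z*y)*y = (6.0 + 1.7*1.58)*1.58 = 13.724 m^2.
P = b + 2*y*sqrt(1 + z^2) = 6.0 + 2*1.58*sqrt(1 + 1.7^2) = 12.232 m.
R = A/P = 13.724 / 12.232 = 1.1219 m.

1.1219


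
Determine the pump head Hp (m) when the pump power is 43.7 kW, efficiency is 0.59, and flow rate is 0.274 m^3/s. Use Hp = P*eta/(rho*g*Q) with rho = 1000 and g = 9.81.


Pump head formula: Hp = P * eta / (rho * g * Q).
Numerator: P * eta = 43.7 * 1000 * 0.59 = 25783.0 W.
Denominator: rho * g * Q = 1000 * 9.81 * 0.274 = 2687.94.
Hp = 25783.0 / 2687.94 = 9.59 m.

9.59


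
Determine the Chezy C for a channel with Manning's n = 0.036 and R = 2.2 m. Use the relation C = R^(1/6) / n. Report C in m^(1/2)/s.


The Chezy coefficient relates to Manning's n through C = R^(1/6) / n.
R^(1/6) = 2.2^(1/6) = 1.140435.
C = 1.140435 / 0.036 = 31.68 m^(1/2)/s.

31.68


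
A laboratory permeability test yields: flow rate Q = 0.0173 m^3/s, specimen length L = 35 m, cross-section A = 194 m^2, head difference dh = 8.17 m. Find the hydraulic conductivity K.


From K = Q*L / (A*dh):
Numerator: Q*L = 0.0173 * 35 = 0.6055.
Denominator: A*dh = 194 * 8.17 = 1584.98.
K = 0.6055 / 1584.98 = 0.000382 m/s.

0.000382


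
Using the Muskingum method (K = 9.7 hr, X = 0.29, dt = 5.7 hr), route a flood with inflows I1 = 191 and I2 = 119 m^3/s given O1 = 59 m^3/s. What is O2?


Muskingum coefficients:
denom = 2*K*(1-X) + dt = 2*9.7*(1-0.29) + 5.7 = 19.474.
C0 = (dt - 2*K*X)/denom = (5.7 - 2*9.7*0.29)/19.474 = 0.0038.
C1 = (dt + 2*K*X)/denom = (5.7 + 2*9.7*0.29)/19.474 = 0.5816.
C2 = (2*K*(1-X) - dt)/denom = 0.4146.
O2 = C0*I2 + C1*I1 + C2*O1
   = 0.0038*119 + 0.5816*191 + 0.4146*59
   = 136.0 m^3/s.

136.0


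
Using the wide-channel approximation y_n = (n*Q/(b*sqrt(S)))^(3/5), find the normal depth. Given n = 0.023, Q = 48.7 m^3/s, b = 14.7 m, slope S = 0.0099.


We use the wide-channel approximation y_n = (n*Q/(b*sqrt(S)))^(3/5).
sqrt(S) = sqrt(0.0099) = 0.099499.
Numerator: n*Q = 0.023 * 48.7 = 1.1201.
Denominator: b*sqrt(S) = 14.7 * 0.099499 = 1.462635.
arg = 0.7658.
y_n = 0.7658^(3/5) = 0.8521 m.

0.8521


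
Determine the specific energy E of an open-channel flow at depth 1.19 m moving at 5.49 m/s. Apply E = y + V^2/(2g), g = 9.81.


Specific energy E = y + V^2/(2g).
Velocity head = V^2/(2g) = 5.49^2 / (2*9.81) = 30.1401 / 19.62 = 1.5362 m.
E = 1.19 + 1.5362 = 2.7262 m.

2.7262


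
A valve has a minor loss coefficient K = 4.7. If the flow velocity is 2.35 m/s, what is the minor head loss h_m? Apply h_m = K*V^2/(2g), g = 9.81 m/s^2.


Minor loss formula: h_m = K * V^2/(2g).
V^2 = 2.35^2 = 5.5225.
V^2/(2g) = 5.5225 / 19.62 = 0.2815 m.
h_m = 4.7 * 0.2815 = 1.3229 m.

1.3229


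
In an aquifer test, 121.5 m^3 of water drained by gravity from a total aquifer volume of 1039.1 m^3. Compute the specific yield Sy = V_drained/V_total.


Specific yield Sy = Volume drained / Total volume.
Sy = 121.5 / 1039.1
   = 0.1169.

0.1169


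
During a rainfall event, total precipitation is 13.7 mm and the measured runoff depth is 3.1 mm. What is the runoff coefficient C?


The runoff coefficient C = runoff depth / rainfall depth.
C = 3.1 / 13.7
  = 0.2263.

0.2263


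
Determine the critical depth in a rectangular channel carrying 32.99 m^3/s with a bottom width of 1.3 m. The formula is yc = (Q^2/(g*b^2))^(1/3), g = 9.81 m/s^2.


Using yc = (Q^2 / (g * b^2))^(1/3):
Q^2 = 32.99^2 = 1088.34.
g * b^2 = 9.81 * 1.3^2 = 9.81 * 1.69 = 16.58.
Q^2 / (g*b^2) = 1088.34 / 16.58 = 65.6417.
yc = 65.6417^(1/3) = 4.034 m.

4.034


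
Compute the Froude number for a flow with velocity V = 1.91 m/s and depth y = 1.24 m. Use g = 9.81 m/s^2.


The Froude number is defined as Fr = V / sqrt(g*y).
g*y = 9.81 * 1.24 = 12.1644.
sqrt(g*y) = sqrt(12.1644) = 3.4877.
Fr = 1.91 / 3.4877 = 0.5476.

0.5476


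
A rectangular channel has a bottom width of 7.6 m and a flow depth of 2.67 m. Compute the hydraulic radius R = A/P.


For a rectangular section:
Flow area A = b * y = 7.6 * 2.67 = 20.29 m^2.
Wetted perimeter P = b + 2y = 7.6 + 2*2.67 = 12.94 m.
Hydraulic radius R = A/P = 20.29 / 12.94 = 1.5682 m.

1.5682


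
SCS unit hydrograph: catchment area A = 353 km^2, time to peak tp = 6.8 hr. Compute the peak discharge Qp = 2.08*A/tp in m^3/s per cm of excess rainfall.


SCS formula: Qp = 2.08 * A / tp.
Qp = 2.08 * 353 / 6.8
   = 734.24 / 6.8
   = 107.98 m^3/s per cm.

107.98


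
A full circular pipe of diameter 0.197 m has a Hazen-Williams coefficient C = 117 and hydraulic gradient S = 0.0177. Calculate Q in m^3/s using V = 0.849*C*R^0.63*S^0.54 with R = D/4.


For a full circular pipe, R = D/4 = 0.197/4 = 0.0493 m.
V = 0.849 * 117 * 0.0493^0.63 * 0.0177^0.54
  = 0.849 * 117 * 0.150043 * 0.113215
  = 1.6874 m/s.
Pipe area A = pi*D^2/4 = pi*0.197^2/4 = 0.0305 m^2.
Q = A * V = 0.0305 * 1.6874 = 0.0514 m^3/s.

0.0514


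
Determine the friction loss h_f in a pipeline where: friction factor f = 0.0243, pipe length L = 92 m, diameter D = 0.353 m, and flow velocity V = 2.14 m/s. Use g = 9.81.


Darcy-Weisbach equation: h_f = f * (L/D) * V^2/(2g).
f * L/D = 0.0243 * 92/0.353 = 6.3331.
V^2/(2g) = 2.14^2 / (2*9.81) = 4.5796 / 19.62 = 0.2334 m.
h_f = 6.3331 * 0.2334 = 1.478 m.

1.478


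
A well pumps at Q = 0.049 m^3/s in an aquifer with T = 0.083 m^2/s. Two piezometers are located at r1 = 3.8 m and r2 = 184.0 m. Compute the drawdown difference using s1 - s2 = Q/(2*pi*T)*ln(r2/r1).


Thiem equation: s1 - s2 = Q/(2*pi*T) * ln(r2/r1).
ln(r2/r1) = ln(184.0/3.8) = 3.8799.
Q/(2*pi*T) = 0.049 / (2*pi*0.083) = 0.049 / 0.5215 = 0.094.
s1 - s2 = 0.094 * 3.8799 = 0.3646 m.

0.3646


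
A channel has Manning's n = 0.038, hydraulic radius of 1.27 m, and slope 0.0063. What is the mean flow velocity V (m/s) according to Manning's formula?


Manning's equation gives V = (1/n) * R^(2/3) * S^(1/2).
First, compute R^(2/3) = 1.27^(2/3) = 1.1727.
Next, S^(1/2) = 0.0063^(1/2) = 0.079373.
Then 1/n = 1/0.038 = 26.32.
V = 26.32 * 1.1727 * 0.079373 = 2.4496 m/s.

2.4496


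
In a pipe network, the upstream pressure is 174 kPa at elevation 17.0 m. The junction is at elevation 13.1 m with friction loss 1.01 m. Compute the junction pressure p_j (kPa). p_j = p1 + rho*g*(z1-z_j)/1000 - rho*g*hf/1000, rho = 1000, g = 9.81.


Junction pressure: p_j = p1 + rho*g*(z1 - z_j)/1000 - rho*g*hf/1000.
Elevation term = 1000*9.81*(17.0 - 13.1)/1000 = 38.259 kPa.
Friction term = 1000*9.81*1.01/1000 = 9.908 kPa.
p_j = 174 + 38.259 - 9.908 = 202.35 kPa.

202.35


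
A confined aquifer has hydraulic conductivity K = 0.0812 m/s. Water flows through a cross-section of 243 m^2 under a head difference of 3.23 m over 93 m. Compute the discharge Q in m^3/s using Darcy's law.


Darcy's law: Q = K * A * i, where i = dh/L.
Hydraulic gradient i = 3.23 / 93 = 0.034731.
Q = 0.0812 * 243 * 0.034731
  = 0.6853 m^3/s.

0.6853


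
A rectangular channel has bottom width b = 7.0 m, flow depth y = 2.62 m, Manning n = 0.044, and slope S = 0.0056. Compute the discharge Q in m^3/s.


For a rectangular channel, the cross-sectional area A = b * y = 7.0 * 2.62 = 18.34 m^2.
The wetted perimeter P = b + 2y = 7.0 + 2*2.62 = 12.24 m.
Hydraulic radius R = A/P = 18.34/12.24 = 1.4984 m.
Velocity V = (1/n)*R^(2/3)*S^(1/2) = (1/0.044)*1.4984^(2/3)*0.0056^(1/2) = 2.227 m/s.
Discharge Q = A * V = 18.34 * 2.227 = 40.843 m^3/s.

40.843


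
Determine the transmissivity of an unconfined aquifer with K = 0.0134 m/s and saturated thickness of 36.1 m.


Transmissivity is defined as T = K * h.
T = 0.0134 * 36.1
  = 0.4837 m^2/s.

0.4837


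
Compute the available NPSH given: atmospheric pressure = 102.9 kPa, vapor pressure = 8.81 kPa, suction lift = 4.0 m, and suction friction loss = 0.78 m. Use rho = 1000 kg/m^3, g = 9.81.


NPSHa = p_atm/(rho*g) - z_s - hf_s - p_vap/(rho*g).
p_atm/(rho*g) = 102.9*1000 / (1000*9.81) = 10.489 m.
p_vap/(rho*g) = 8.81*1000 / (1000*9.81) = 0.898 m.
NPSHa = 10.489 - 4.0 - 0.78 - 0.898
      = 4.81 m.

4.81


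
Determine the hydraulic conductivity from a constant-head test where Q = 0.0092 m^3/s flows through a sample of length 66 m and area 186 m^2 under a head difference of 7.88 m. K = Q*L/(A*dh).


From K = Q*L / (A*dh):
Numerator: Q*L = 0.0092 * 66 = 0.6072.
Denominator: A*dh = 186 * 7.88 = 1465.68.
K = 0.6072 / 1465.68 = 0.000414 m/s.

0.000414


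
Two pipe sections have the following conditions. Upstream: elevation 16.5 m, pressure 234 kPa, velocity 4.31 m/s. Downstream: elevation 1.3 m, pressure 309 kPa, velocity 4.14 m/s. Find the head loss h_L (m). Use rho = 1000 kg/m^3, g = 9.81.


Total head at each section: H = z + p/(rho*g) + V^2/(2g).
H1 = 16.5 + 234*1000/(1000*9.81) + 4.31^2/(2*9.81)
   = 16.5 + 23.853 + 0.9468
   = 41.3 m.
H2 = 1.3 + 309*1000/(1000*9.81) + 4.14^2/(2*9.81)
   = 1.3 + 31.498 + 0.8736
   = 33.672 m.
h_L = H1 - H2 = 41.3 - 33.672 = 7.628 m.

7.628


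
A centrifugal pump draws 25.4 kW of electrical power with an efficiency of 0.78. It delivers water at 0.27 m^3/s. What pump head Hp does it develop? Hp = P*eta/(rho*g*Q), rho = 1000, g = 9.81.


Pump head formula: Hp = P * eta / (rho * g * Q).
Numerator: P * eta = 25.4 * 1000 * 0.78 = 19812.0 W.
Denominator: rho * g * Q = 1000 * 9.81 * 0.27 = 2648.7.
Hp = 19812.0 / 2648.7 = 7.48 m.

7.48


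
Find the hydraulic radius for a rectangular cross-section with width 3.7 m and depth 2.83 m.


For a rectangular section:
Flow area A = b * y = 3.7 * 2.83 = 10.47 m^2.
Wetted perimeter P = b + 2y = 3.7 + 2*2.83 = 9.36 m.
Hydraulic radius R = A/P = 10.47 / 9.36 = 1.1187 m.

1.1187


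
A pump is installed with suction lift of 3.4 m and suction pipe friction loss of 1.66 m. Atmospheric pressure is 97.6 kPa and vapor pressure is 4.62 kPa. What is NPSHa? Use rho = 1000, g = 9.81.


NPSHa = p_atm/(rho*g) - z_s - hf_s - p_vap/(rho*g).
p_atm/(rho*g) = 97.6*1000 / (1000*9.81) = 9.949 m.
p_vap/(rho*g) = 4.62*1000 / (1000*9.81) = 0.471 m.
NPSHa = 9.949 - 3.4 - 1.66 - 0.471
      = 4.42 m.

4.42


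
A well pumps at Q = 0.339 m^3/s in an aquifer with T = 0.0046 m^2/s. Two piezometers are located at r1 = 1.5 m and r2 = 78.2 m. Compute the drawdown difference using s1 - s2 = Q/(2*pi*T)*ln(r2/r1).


Thiem equation: s1 - s2 = Q/(2*pi*T) * ln(r2/r1).
ln(r2/r1) = ln(78.2/1.5) = 3.9538.
Q/(2*pi*T) = 0.339 / (2*pi*0.0046) = 0.339 / 0.0289 = 11.729.
s1 - s2 = 11.729 * 3.9538 = 46.3743 m.

46.3743


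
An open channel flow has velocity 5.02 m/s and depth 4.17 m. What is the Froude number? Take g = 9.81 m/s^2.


The Froude number is defined as Fr = V / sqrt(g*y).
g*y = 9.81 * 4.17 = 40.9077.
sqrt(g*y) = sqrt(40.9077) = 6.3959.
Fr = 5.02 / 6.3959 = 0.7849.

0.7849


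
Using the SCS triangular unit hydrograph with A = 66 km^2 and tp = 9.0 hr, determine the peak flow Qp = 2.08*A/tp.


SCS formula: Qp = 2.08 * A / tp.
Qp = 2.08 * 66 / 9.0
   = 137.28 / 9.0
   = 15.25 m^3/s per cm.

15.25


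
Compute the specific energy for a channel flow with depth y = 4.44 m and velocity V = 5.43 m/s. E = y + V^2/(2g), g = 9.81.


Specific energy E = y + V^2/(2g).
Velocity head = V^2/(2g) = 5.43^2 / (2*9.81) = 29.4849 / 19.62 = 1.5028 m.
E = 4.44 + 1.5028 = 5.9428 m.

5.9428


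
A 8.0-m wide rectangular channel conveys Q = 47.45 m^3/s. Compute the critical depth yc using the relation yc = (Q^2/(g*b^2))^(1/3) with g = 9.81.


Using yc = (Q^2 / (g * b^2))^(1/3):
Q^2 = 47.45^2 = 2251.5.
g * b^2 = 9.81 * 8.0^2 = 9.81 * 64.0 = 627.84.
Q^2 / (g*b^2) = 2251.5 / 627.84 = 3.5861.
yc = 3.5861^(1/3) = 1.5306 m.

1.5306


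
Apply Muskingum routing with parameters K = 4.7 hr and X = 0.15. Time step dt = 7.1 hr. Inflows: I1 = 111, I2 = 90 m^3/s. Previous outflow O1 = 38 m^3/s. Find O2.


Muskingum coefficients:
denom = 2*K*(1-X) + dt = 2*4.7*(1-0.15) + 7.1 = 15.09.
C0 = (dt - 2*K*X)/denom = (7.1 - 2*4.7*0.15)/15.09 = 0.3771.
C1 = (dt + 2*K*X)/denom = (7.1 + 2*4.7*0.15)/15.09 = 0.5639.
C2 = (2*K*(1-X) - dt)/denom = 0.059.
O2 = C0*I2 + C1*I1 + C2*O1
   = 0.3771*90 + 0.5639*111 + 0.059*38
   = 98.78 m^3/s.

98.78


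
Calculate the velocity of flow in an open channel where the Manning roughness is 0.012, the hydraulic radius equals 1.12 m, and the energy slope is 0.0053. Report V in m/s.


Manning's equation gives V = (1/n) * R^(2/3) * S^(1/2).
First, compute R^(2/3) = 1.12^(2/3) = 1.0785.
Next, S^(1/2) = 0.0053^(1/2) = 0.072801.
Then 1/n = 1/0.012 = 83.33.
V = 83.33 * 1.0785 * 0.072801 = 6.5429 m/s.

6.5429


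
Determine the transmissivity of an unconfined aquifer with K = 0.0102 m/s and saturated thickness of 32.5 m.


Transmissivity is defined as T = K * h.
T = 0.0102 * 32.5
  = 0.3315 m^2/s.

0.3315


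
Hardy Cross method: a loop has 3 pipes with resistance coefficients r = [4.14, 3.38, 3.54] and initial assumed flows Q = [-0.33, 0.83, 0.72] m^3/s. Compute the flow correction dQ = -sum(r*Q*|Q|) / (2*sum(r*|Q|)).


Numerator terms (r*Q*|Q|): 4.14*-0.33*|-0.33| = -0.4508; 3.38*0.83*|0.83| = 2.3285; 3.54*0.72*|0.72| = 1.8351.
Sum of numerator = 3.7128.
Denominator terms (r*|Q|): 4.14*|-0.33| = 1.3662; 3.38*|0.83| = 2.8054; 3.54*|0.72| = 2.5488.
2 * sum of denominator = 2 * 6.7204 = 13.4408.
dQ = -3.7128 / 13.4408 = -0.2762 m^3/s.

-0.2762


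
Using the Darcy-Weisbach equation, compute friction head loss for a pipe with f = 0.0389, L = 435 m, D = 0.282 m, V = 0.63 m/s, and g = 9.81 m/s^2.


Darcy-Weisbach equation: h_f = f * (L/D) * V^2/(2g).
f * L/D = 0.0389 * 435/0.282 = 60.0053.
V^2/(2g) = 0.63^2 / (2*9.81) = 0.3969 / 19.62 = 0.0202 m.
h_f = 60.0053 * 0.0202 = 1.214 m.

1.214


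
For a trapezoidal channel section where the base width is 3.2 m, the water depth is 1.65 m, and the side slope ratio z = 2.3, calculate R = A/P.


For a trapezoidal section with side slope z:
A = (b + z*y)*y = (3.2 + 2.3*1.65)*1.65 = 11.542 m^2.
P = b + 2*y*sqrt(1 + z^2) = 3.2 + 2*1.65*sqrt(1 + 2.3^2) = 11.476 m.
R = A/P = 11.542 / 11.476 = 1.0057 m.

1.0057


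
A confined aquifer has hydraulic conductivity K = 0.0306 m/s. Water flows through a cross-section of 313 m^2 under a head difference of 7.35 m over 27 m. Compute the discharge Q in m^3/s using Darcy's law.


Darcy's law: Q = K * A * i, where i = dh/L.
Hydraulic gradient i = 7.35 / 27 = 0.272222.
Q = 0.0306 * 313 * 0.272222
  = 2.6073 m^3/s.

2.6073


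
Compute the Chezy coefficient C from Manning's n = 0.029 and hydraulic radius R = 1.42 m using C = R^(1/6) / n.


The Chezy coefficient relates to Manning's n through C = R^(1/6) / n.
R^(1/6) = 1.42^(1/6) = 1.060184.
C = 1.060184 / 0.029 = 36.56 m^(1/2)/s.

36.56


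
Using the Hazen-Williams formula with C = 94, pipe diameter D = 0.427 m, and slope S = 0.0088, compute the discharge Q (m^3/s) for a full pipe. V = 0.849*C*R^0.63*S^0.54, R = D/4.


For a full circular pipe, R = D/4 = 0.427/4 = 0.1067 m.
V = 0.849 * 94 * 0.1067^0.63 * 0.0088^0.54
  = 0.849 * 94 * 0.244271 * 0.077628
  = 1.5133 m/s.
Pipe area A = pi*D^2/4 = pi*0.427^2/4 = 0.1432 m^2.
Q = A * V = 0.1432 * 1.5133 = 0.2167 m^3/s.

0.2167


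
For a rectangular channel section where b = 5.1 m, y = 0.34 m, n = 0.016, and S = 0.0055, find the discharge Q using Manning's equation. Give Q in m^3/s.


For a rectangular channel, the cross-sectional area A = b * y = 5.1 * 0.34 = 1.73 m^2.
The wetted perimeter P = b + 2y = 5.1 + 2*0.34 = 5.78 m.
Hydraulic radius R = A/P = 1.73/5.78 = 0.3 m.
Velocity V = (1/n)*R^(2/3)*S^(1/2) = (1/0.016)*0.3^(2/3)*0.0055^(1/2) = 2.0772 m/s.
Discharge Q = A * V = 1.73 * 2.0772 = 3.602 m^3/s.

3.602


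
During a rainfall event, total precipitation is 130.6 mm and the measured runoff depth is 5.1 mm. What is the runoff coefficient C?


The runoff coefficient C = runoff depth / rainfall depth.
C = 5.1 / 130.6
  = 0.0391.

0.0391


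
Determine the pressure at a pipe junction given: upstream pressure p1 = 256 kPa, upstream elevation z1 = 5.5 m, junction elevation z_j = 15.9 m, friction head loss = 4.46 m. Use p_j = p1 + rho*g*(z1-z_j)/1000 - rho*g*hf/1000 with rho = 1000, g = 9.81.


Junction pressure: p_j = p1 + rho*g*(z1 - z_j)/1000 - rho*g*hf/1000.
Elevation term = 1000*9.81*(5.5 - 15.9)/1000 = -102.024 kPa.
Friction term = 1000*9.81*4.46/1000 = 43.753 kPa.
p_j = 256 + -102.024 - 43.753 = 110.22 kPa.

110.22


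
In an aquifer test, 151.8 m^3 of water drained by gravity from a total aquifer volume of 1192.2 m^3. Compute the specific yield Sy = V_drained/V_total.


Specific yield Sy = Volume drained / Total volume.
Sy = 151.8 / 1192.2
   = 0.1273.

0.1273


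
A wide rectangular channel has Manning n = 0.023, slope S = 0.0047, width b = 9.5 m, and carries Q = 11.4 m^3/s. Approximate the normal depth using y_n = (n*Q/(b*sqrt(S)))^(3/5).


We use the wide-channel approximation y_n = (n*Q/(b*sqrt(S)))^(3/5).
sqrt(S) = sqrt(0.0047) = 0.068557.
Numerator: n*Q = 0.023 * 11.4 = 0.2622.
Denominator: b*sqrt(S) = 9.5 * 0.068557 = 0.651292.
arg = 0.4026.
y_n = 0.4026^(3/5) = 0.5793 m.

0.5793


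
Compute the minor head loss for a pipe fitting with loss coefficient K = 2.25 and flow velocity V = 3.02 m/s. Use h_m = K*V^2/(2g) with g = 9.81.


Minor loss formula: h_m = K * V^2/(2g).
V^2 = 3.02^2 = 9.1204.
V^2/(2g) = 9.1204 / 19.62 = 0.4649 m.
h_m = 2.25 * 0.4649 = 1.0459 m.

1.0459


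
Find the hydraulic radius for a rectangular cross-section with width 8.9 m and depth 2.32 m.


For a rectangular section:
Flow area A = b * y = 8.9 * 2.32 = 20.65 m^2.
Wetted perimeter P = b + 2y = 8.9 + 2*2.32 = 13.54 m.
Hydraulic radius R = A/P = 20.65 / 13.54 = 1.525 m.

1.525


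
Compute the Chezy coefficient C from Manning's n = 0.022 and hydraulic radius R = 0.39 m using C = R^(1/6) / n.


The Chezy coefficient relates to Manning's n through C = R^(1/6) / n.
R^(1/6) = 0.39^(1/6) = 0.85476.
C = 0.85476 / 0.022 = 38.85 m^(1/2)/s.

38.85


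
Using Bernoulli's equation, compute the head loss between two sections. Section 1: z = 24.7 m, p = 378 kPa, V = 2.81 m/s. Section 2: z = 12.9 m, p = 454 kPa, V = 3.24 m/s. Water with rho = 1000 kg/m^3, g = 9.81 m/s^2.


Total head at each section: H = z + p/(rho*g) + V^2/(2g).
H1 = 24.7 + 378*1000/(1000*9.81) + 2.81^2/(2*9.81)
   = 24.7 + 38.532 + 0.4025
   = 63.635 m.
H2 = 12.9 + 454*1000/(1000*9.81) + 3.24^2/(2*9.81)
   = 12.9 + 46.279 + 0.535
   = 59.714 m.
h_L = H1 - H2 = 63.635 - 59.714 = 3.92 m.

3.92


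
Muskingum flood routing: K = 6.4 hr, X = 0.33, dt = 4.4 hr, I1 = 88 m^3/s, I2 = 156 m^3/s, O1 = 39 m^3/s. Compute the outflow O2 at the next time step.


Muskingum coefficients:
denom = 2*K*(1-X) + dt = 2*6.4*(1-0.33) + 4.4 = 12.976.
C0 = (dt - 2*K*X)/denom = (4.4 - 2*6.4*0.33)/12.976 = 0.0136.
C1 = (dt + 2*K*X)/denom = (4.4 + 2*6.4*0.33)/12.976 = 0.6646.
C2 = (2*K*(1-X) - dt)/denom = 0.3218.
O2 = C0*I2 + C1*I1 + C2*O1
   = 0.0136*156 + 0.6646*88 + 0.3218*39
   = 73.15 m^3/s.

73.15


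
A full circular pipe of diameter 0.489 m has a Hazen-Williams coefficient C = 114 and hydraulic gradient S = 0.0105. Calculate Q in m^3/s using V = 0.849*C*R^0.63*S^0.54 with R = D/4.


For a full circular pipe, R = D/4 = 0.489/4 = 0.1222 m.
V = 0.849 * 114 * 0.1222^0.63 * 0.0105^0.54
  = 0.849 * 114 * 0.266052 * 0.085397
  = 2.199 m/s.
Pipe area A = pi*D^2/4 = pi*0.489^2/4 = 0.1878 m^2.
Q = A * V = 0.1878 * 2.199 = 0.413 m^3/s.

0.413


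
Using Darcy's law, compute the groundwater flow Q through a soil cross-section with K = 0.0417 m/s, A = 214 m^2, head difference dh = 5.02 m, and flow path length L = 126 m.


Darcy's law: Q = K * A * i, where i = dh/L.
Hydraulic gradient i = 5.02 / 126 = 0.039841.
Q = 0.0417 * 214 * 0.039841
  = 0.3555 m^3/s.

0.3555


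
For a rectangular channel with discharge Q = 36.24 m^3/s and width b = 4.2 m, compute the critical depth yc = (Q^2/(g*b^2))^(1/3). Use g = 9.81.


Using yc = (Q^2 / (g * b^2))^(1/3):
Q^2 = 36.24^2 = 1313.34.
g * b^2 = 9.81 * 4.2^2 = 9.81 * 17.64 = 173.05.
Q^2 / (g*b^2) = 1313.34 / 173.05 = 7.5894.
yc = 7.5894^(1/3) = 1.9652 m.

1.9652


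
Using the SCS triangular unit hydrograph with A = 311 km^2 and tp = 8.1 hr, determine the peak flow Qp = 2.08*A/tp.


SCS formula: Qp = 2.08 * A / tp.
Qp = 2.08 * 311 / 8.1
   = 646.88 / 8.1
   = 79.86 m^3/s per cm.

79.86


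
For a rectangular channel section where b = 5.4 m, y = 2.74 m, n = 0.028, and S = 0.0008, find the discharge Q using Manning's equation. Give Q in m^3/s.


For a rectangular channel, the cross-sectional area A = b * y = 5.4 * 2.74 = 14.8 m^2.
The wetted perimeter P = b + 2y = 5.4 + 2*2.74 = 10.88 m.
Hydraulic radius R = A/P = 14.8/10.88 = 1.3599 m.
Velocity V = (1/n)*R^(2/3)*S^(1/2) = (1/0.028)*1.3599^(2/3)*0.0008^(1/2) = 1.2399 m/s.
Discharge Q = A * V = 14.8 * 1.2399 = 18.346 m^3/s.

18.346


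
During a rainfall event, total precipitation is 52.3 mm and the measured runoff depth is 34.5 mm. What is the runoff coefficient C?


The runoff coefficient C = runoff depth / rainfall depth.
C = 34.5 / 52.3
  = 0.6597.

0.6597


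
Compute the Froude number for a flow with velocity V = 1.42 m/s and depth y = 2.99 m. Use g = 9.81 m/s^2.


The Froude number is defined as Fr = V / sqrt(g*y).
g*y = 9.81 * 2.99 = 29.3319.
sqrt(g*y) = sqrt(29.3319) = 5.4159.
Fr = 1.42 / 5.4159 = 0.2622.

0.2622


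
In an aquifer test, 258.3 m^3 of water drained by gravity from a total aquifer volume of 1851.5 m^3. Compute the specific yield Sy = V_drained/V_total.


Specific yield Sy = Volume drained / Total volume.
Sy = 258.3 / 1851.5
   = 0.1395.

0.1395


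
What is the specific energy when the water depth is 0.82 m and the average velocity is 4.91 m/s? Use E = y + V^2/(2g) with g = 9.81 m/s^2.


Specific energy E = y + V^2/(2g).
Velocity head = V^2/(2g) = 4.91^2 / (2*9.81) = 24.1081 / 19.62 = 1.2288 m.
E = 0.82 + 1.2288 = 2.0488 m.

2.0488


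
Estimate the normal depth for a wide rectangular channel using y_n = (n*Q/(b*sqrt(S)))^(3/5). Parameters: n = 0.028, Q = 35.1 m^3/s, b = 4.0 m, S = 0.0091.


We use the wide-channel approximation y_n = (n*Q/(b*sqrt(S)))^(3/5).
sqrt(S) = sqrt(0.0091) = 0.095394.
Numerator: n*Q = 0.028 * 35.1 = 0.9828.
Denominator: b*sqrt(S) = 4.0 * 0.095394 = 0.381576.
arg = 2.5756.
y_n = 2.5756^(3/5) = 1.7641 m.

1.7641


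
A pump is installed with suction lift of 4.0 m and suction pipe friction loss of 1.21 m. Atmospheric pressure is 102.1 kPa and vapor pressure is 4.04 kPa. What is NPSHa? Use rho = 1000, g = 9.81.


NPSHa = p_atm/(rho*g) - z_s - hf_s - p_vap/(rho*g).
p_atm/(rho*g) = 102.1*1000 / (1000*9.81) = 10.408 m.
p_vap/(rho*g) = 4.04*1000 / (1000*9.81) = 0.412 m.
NPSHa = 10.408 - 4.0 - 1.21 - 0.412
      = 4.79 m.

4.79


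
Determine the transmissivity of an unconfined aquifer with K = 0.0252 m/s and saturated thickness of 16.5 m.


Transmissivity is defined as T = K * h.
T = 0.0252 * 16.5
  = 0.4158 m^2/s.

0.4158


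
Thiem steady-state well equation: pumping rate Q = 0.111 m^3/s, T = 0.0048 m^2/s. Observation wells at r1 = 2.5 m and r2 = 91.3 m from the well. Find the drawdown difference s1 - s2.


Thiem equation: s1 - s2 = Q/(2*pi*T) * ln(r2/r1).
ln(r2/r1) = ln(91.3/2.5) = 3.5979.
Q/(2*pi*T) = 0.111 / (2*pi*0.0048) = 0.111 / 0.0302 = 3.6805.
s1 - s2 = 3.6805 * 3.5979 = 13.2418 m.

13.2418


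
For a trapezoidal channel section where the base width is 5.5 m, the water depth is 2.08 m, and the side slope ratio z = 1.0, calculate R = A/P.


For a trapezoidal section with side slope z:
A = (b + z*y)*y = (5.5 + 1.0*2.08)*2.08 = 15.766 m^2.
P = b + 2*y*sqrt(1 + z^2) = 5.5 + 2*2.08*sqrt(1 + 1.0^2) = 11.383 m.
R = A/P = 15.766 / 11.383 = 1.3851 m.

1.3851
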